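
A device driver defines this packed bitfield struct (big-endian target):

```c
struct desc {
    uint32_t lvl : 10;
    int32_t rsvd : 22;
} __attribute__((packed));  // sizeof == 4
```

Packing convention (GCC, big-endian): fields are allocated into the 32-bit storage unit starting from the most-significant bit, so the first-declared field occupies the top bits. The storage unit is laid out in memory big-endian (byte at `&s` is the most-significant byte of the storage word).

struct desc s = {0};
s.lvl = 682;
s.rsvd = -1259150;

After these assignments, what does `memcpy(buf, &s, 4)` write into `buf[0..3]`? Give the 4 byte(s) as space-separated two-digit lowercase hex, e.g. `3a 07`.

lvl (10b) val=682 bits=0x2aa at bit 22: 0xaa800000
rsvd (22b) val=-1259150 bits=0x2cc972 at bit 0: 0xaaacc972
word = 0xaaacc972 → big-endian bytes:
  [0]=0xaa  [1]=0xac  [2]=0xc9  [3]=0x72

aa ac c9 72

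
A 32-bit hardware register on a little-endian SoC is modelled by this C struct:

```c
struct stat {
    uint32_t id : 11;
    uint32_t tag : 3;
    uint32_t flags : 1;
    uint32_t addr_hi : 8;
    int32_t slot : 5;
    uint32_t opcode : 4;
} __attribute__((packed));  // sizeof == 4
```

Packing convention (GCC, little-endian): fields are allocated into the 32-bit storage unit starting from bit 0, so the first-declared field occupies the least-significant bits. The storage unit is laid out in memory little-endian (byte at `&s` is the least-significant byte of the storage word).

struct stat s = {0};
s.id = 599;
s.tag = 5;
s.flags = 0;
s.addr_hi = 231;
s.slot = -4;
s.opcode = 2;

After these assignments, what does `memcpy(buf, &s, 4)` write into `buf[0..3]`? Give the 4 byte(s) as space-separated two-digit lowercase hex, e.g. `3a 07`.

57 aa 73 2e

id:11 = 599 → 0x257 << 0 → word 0x00000257
tag:3 = 5 → 0x5 << 11 → word 0x00002a57
flags:1 = 0 → 0x0 << 14 → word 0x00002a57
addr_hi:8 = 231 → 0xe7 << 15 → word 0x0073aa57
slot:5 = -4 → 0x1c << 23 → word 0x0e73aa57
opcode:4 = 2 → 0x2 << 28 → word 0x2e73aa57
word = 0x2e73aa57 → little-endian bytes:
  [0]=0x57  [1]=0xaa  [2]=0x73  [3]=0x2e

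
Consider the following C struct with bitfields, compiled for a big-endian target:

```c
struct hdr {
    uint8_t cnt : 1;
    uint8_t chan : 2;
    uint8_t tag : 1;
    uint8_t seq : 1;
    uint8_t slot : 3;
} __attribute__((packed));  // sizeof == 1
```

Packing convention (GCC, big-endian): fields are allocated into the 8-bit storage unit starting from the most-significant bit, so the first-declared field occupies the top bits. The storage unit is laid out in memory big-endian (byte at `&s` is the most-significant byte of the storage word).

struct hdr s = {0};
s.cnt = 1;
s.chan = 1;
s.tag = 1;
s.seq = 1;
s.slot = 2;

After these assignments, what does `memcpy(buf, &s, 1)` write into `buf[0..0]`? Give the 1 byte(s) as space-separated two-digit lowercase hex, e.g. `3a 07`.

ba

[7+:1] cnt=1 & 0x1 = 0x1; word=0x80
[5+:2] chan=1 & 0x3 = 0x1; word=0xa0
[4+:1] tag=1 & 0x1 = 0x1; word=0xb0
[3+:1] seq=1 & 0x1 = 0x1; word=0xb8
[0+:3] slot=2 & 0x7 = 0x2; word=0xba
word = 0xba → big-endian bytes:
  [0]=0xba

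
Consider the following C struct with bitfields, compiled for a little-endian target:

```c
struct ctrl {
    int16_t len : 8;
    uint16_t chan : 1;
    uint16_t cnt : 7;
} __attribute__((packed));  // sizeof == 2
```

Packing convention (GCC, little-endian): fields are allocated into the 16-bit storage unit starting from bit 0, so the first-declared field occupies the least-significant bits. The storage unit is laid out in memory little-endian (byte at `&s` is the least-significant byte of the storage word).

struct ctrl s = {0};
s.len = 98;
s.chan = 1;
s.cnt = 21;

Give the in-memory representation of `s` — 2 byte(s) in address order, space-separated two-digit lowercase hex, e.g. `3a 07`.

len (8b) val=98 bits=0x62 at bit 0: 0x0062
chan (1b) val=1 bits=0x1 at bit 8: 0x0162
cnt (7b) val=21 bits=0x15 at bit 9: 0x2b62
word = 0x2b62 → little-endian bytes:
  [0]=0x62  [1]=0x2b

62 2b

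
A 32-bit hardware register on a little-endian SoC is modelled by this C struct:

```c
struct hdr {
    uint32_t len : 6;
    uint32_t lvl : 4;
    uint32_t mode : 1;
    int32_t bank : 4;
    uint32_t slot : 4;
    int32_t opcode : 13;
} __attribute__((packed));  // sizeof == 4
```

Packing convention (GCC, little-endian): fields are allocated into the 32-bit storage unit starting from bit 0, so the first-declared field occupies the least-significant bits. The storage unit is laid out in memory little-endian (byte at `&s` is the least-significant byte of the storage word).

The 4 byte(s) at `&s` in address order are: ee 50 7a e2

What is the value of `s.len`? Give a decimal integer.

[0]=0xee [1]=0x50 [2]=0x7a [3]=0xe2 (little-endian) → word 0xe27a50ee
len:6 @ bit 0 → (0xe27a50ee>>0)&0x3f = 0x2e  ←
lvl:4 @ bit 6 → (0xe27a50ee>>6)&0xf = 0x3
mode:1 @ bit 10 → (0xe27a50ee>>10)&0x1 = 0x0
bank:4 @ bit 11 → (0xe27a50ee>>11)&0xf = 0xa
slot:4 @ bit 15 → (0xe27a50ee>>15)&0xf = 0x4
opcode:13 @ bit 19 → (0xe27a50ee>>19)&0x1fff = 0x1c4f

46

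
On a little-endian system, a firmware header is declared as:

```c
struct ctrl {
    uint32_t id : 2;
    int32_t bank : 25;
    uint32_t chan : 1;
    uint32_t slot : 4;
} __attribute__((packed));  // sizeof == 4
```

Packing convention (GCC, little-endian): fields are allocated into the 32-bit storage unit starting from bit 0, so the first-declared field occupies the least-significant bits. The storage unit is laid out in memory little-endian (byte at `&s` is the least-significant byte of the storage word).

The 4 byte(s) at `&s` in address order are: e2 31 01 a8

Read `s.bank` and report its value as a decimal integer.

[0]=0xe2 [1]=0x31 [2]=0x01 [3]=0xa8 (little-endian) → word 0xa80131e2
id:2 @ bit 0 → (0xa80131e2>>0)&0x3 = 0x2
bank:25 @ bit 2 → (0xa80131e2>>2)&0x1ffffff = 0x4c78  ←
chan:1 @ bit 27 → (0xa80131e2>>27)&0x1 = 0x1
slot:4 @ bit 28 → (0xa80131e2>>28)&0xf = 0xa
bank signed 25b, MSB=0: value = 19576

19576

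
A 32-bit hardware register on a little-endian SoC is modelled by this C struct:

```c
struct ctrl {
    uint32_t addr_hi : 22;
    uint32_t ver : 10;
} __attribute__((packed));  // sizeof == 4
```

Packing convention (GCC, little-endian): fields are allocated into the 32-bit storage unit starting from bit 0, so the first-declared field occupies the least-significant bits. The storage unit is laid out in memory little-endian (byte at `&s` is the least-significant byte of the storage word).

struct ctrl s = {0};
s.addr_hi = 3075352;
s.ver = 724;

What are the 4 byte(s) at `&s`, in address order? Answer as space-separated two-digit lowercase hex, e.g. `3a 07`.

18 ed 2e b5

addr_hi (22b) val=3075352 bits=0x2eed18 at bit 0: 0x002eed18
ver (10b) val=724 bits=0x2d4 at bit 22: 0xb52eed18
word = 0xb52eed18 → little-endian bytes:
  [0]=0x18  [1]=0xed  [2]=0x2e  [3]=0xb5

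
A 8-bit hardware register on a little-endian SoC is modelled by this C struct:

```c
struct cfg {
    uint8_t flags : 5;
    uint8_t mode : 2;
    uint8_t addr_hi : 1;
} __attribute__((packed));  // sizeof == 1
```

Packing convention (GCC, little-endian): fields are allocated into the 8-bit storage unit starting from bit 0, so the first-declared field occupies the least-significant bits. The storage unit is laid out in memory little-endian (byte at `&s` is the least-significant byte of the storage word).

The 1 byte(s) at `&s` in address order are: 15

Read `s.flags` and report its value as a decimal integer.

[0]=0x15 (little-endian) → word 0x15
flags [0+:5] = (word>>0) & 0x1f = 21  ←
mode [5+:2] = (word>>5) & 0x3 = 0
addr_hi [7+:1] = (word>>7) & 0x1 = 0

21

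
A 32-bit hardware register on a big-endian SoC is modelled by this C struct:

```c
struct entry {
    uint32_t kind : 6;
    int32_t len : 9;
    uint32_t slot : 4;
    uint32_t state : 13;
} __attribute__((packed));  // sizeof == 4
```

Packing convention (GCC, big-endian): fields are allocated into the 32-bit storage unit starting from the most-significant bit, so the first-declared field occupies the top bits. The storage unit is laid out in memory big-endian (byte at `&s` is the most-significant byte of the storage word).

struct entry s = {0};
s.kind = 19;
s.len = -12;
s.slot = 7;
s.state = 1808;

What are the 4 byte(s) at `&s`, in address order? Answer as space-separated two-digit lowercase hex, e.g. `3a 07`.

kind (6b) val=19 bits=0x13 at bit 26: 0x4c000000
len (9b) val=-12 bits=0x1f4 at bit 17: 0x4fe80000
slot (4b) val=7 bits=0x7 at bit 13: 0x4fe8e000
state (13b) val=1808 bits=0x710 at bit 0: 0x4fe8e710
word = 0x4fe8e710 → big-endian bytes:
  [0]=0x4f  [1]=0xe8  [2]=0xe7  [3]=0x10

4f e8 e7 10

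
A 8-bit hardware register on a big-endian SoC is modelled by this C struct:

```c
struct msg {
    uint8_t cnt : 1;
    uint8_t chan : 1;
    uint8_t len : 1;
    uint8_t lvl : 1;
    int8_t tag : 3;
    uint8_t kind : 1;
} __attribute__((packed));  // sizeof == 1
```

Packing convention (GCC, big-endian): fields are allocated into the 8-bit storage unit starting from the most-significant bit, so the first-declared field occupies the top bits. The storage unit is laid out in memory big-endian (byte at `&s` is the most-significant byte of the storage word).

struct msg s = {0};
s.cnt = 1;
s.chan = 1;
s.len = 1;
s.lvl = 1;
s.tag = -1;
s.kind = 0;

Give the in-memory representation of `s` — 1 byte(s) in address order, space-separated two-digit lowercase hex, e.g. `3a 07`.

fe

cnt:1 = 1 → 0x1 << 7 → word 0x80
chan:1 = 1 → 0x1 << 6 → word 0xc0
len:1 = 1 → 0x1 << 5 → word 0xe0
lvl:1 = 1 → 0x1 << 4 → word 0xf0
tag:3 = -1 → 0x7 << 1 → word 0xfe
kind:1 = 0 → 0x0 << 0 → word 0xfe
word = 0xfe → big-endian bytes:
  [0]=0xfe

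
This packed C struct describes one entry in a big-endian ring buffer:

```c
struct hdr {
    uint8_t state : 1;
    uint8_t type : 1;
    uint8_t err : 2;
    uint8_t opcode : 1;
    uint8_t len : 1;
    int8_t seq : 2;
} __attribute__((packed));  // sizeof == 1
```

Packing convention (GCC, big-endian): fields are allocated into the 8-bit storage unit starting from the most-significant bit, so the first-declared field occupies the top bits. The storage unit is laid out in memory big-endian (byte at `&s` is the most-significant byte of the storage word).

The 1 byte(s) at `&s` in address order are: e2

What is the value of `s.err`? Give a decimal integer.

2

[0]=0xe2 (big-endian) → word 0xe2
state:1 @ bit 7 → (0xe2>>7)&0x1 = 0x1
type:1 @ bit 6 → (0xe2>>6)&0x1 = 0x1
err:2 @ bit 4 → (0xe2>>4)&0x3 = 0x2  ←
opcode:1 @ bit 3 → (0xe2>>3)&0x1 = 0x0
len:1 @ bit 2 → (0xe2>>2)&0x1 = 0x0
seq:2 @ bit 0 → (0xe2>>0)&0x3 = 0x2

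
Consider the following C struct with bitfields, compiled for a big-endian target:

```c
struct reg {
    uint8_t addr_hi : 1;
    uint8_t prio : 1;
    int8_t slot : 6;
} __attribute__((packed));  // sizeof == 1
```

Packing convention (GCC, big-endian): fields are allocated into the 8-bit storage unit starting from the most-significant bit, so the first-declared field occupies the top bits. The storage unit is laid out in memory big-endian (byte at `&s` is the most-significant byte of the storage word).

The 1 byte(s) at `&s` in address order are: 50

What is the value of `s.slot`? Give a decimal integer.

[0]=0x50 (big-endian) → word 0x50
addr_hi [7+:1] = (word>>7) & 0x1 = 0
prio [6+:1] = (word>>6) & 0x1 = 1
slot [0+:6] = (word>>0) & 0x3f = 16  ←
slot signed 6b, MSB=0: value = 16

16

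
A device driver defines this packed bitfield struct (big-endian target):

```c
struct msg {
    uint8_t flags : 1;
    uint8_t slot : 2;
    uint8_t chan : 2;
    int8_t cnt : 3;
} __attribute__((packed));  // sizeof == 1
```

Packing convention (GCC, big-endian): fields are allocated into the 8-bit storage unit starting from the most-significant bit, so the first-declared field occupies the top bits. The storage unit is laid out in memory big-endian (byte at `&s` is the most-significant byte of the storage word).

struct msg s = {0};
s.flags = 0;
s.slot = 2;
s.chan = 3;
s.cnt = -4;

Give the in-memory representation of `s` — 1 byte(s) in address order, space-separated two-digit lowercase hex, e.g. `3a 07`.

5c

flags:1 = 0 → 0x0 << 7 → word 0x00
slot:2 = 2 → 0x2 << 5 → word 0x40
chan:2 = 3 → 0x3 << 3 → word 0x58
cnt:3 = -4 → 0x4 << 0 → word 0x5c
word = 0x5c → big-endian bytes:
  [0]=0x5c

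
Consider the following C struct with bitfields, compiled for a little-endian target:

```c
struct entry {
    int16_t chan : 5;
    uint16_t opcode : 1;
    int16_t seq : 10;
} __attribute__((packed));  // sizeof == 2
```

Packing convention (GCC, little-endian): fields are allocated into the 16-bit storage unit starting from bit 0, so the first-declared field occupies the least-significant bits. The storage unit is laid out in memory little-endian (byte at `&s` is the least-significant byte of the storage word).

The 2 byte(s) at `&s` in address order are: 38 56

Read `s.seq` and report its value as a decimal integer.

[0]=0x38 [1]=0x56 (little-endian) → word 0x5638
chan:5 @ bit 0 → (0x5638>>0)&0x1f = 0x18
opcode:1 @ bit 5 → (0x5638>>5)&0x1 = 0x1
seq:10 @ bit 6 → (0x5638>>6)&0x3ff = 0x158  ←
seq signed 10b, MSB=0: value = 344

344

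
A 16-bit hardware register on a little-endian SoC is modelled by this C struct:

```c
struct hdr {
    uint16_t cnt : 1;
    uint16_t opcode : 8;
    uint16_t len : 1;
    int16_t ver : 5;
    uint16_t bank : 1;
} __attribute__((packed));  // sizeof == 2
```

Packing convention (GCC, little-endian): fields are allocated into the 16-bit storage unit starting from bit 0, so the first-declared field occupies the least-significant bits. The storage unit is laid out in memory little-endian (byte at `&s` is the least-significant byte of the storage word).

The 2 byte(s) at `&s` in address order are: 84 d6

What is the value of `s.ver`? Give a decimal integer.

[0]=0x84 [1]=0xd6 (little-endian) → word 0xd684
cnt:1 @ bit 0 → (0xd684>>0)&0x1 = 0x0
opcode:8 @ bit 1 → (0xd684>>1)&0xff = 0x42
len:1 @ bit 9 → (0xd684>>9)&0x1 = 0x1
ver:5 @ bit 10 → (0xd684>>10)&0x1f = 0x15  ←
bank:1 @ bit 15 → (0xd684>>15)&0x1 = 0x1
ver signed 5b, MSB=1: 21 - 32 = -11

-11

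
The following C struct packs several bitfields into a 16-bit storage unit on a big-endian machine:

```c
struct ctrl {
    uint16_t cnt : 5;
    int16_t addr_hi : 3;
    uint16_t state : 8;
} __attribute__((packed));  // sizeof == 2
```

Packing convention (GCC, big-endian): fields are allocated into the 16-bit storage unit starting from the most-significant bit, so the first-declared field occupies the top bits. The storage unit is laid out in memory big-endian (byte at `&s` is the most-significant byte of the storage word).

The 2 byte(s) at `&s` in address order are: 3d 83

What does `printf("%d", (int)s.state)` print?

[0]=0x3d [1]=0x83 (big-endian) → word 0x3d83
cnt:5 @ bit 11 → (0x3d83>>11)&0x1f = 0x7
addr_hi:3 @ bit 8 → (0x3d83>>8)&0x7 = 0x5
state:8 @ bit 0 → (0x3d83>>0)&0xff = 0x83  ←

131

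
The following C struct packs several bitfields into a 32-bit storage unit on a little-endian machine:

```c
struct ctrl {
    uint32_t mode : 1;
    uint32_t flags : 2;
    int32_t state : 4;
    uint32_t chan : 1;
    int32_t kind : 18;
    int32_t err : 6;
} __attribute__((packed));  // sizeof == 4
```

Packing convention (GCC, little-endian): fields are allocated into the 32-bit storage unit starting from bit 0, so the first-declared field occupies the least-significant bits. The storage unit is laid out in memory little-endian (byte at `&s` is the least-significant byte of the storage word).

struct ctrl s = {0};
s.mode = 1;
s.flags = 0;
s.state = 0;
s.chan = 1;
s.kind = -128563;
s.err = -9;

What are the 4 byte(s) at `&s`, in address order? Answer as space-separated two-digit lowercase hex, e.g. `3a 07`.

mode:1 = 1 → 0x1 << 0 → word 0x00000001
flags:2 = 0 → 0x0 << 1 → word 0x00000001
state:4 = 0 → 0x0 << 3 → word 0x00000001
chan:1 = 1 → 0x1 << 7 → word 0x00000081
kind:18 = -128563 → 0x209cd << 8 → word 0x0209cd81
err:6 = -9 → 0x37 << 26 → word 0xde09cd81
word = 0xde09cd81 → little-endian bytes:
  [0]=0x81  [1]=0xcd  [2]=0x09  [3]=0xde

81 cd 09 de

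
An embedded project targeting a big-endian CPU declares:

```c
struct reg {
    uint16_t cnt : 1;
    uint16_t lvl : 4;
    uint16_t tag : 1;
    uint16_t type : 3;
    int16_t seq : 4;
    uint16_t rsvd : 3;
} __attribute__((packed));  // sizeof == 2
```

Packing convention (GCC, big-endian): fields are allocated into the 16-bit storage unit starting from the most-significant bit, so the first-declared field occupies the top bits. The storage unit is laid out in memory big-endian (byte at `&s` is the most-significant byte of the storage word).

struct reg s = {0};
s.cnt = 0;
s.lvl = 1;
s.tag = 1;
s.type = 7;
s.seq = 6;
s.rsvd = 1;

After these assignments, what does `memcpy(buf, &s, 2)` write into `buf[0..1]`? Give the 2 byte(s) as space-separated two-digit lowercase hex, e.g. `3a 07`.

0f b1

[15+:1] cnt=0 & 0x1 = 0x0; word=0x0000
[11+:4] lvl=1 & 0xf = 0x1; word=0x0800
[10+:1] tag=1 & 0x1 = 0x1; word=0x0c00
[7+:3] type=7 & 0x7 = 0x7; word=0x0f80
[3+:4] seq=6 & 0xf = 0x6; word=0x0fb0
[0+:3] rsvd=1 & 0x7 = 0x1; word=0x0fb1
word = 0x0fb1 → big-endian bytes:
  [0]=0x0f  [1]=0xb1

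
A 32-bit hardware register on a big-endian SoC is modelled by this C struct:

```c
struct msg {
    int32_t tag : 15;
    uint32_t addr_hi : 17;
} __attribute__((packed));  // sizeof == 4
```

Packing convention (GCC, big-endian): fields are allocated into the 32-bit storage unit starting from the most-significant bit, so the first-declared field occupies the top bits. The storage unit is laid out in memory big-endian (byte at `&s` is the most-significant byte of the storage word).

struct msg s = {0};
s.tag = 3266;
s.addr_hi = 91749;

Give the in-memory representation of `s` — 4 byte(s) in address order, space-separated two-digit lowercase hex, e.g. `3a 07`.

19 85 66 65

tag:15 = 3266 → 0xcc2 << 17 → word 0x19840000
addr_hi:17 = 91749 → 0x16665 << 0 → word 0x19856665
word = 0x19856665 → big-endian bytes:
  [0]=0x19  [1]=0x85  [2]=0x66  [3]=0x65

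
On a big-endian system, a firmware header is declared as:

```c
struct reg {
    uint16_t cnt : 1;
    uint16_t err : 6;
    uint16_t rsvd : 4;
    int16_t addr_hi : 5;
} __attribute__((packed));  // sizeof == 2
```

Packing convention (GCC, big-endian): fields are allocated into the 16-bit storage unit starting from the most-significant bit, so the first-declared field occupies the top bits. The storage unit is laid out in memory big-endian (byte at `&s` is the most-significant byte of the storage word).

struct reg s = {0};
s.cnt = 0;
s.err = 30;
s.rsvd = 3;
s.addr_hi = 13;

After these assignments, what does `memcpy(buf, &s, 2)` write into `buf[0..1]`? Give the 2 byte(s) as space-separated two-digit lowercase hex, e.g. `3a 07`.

cnt:1 = 0 → 0x0 << 15 → word 0x0000
err:6 = 30 → 0x1e << 9 → word 0x3c00
rsvd:4 = 3 → 0x3 << 5 → word 0x3c60
addr_hi:5 = 13 → 0xd << 0 → word 0x3c6d
word = 0x3c6d → big-endian bytes:
  [0]=0x3c  [1]=0x6d

3c 6d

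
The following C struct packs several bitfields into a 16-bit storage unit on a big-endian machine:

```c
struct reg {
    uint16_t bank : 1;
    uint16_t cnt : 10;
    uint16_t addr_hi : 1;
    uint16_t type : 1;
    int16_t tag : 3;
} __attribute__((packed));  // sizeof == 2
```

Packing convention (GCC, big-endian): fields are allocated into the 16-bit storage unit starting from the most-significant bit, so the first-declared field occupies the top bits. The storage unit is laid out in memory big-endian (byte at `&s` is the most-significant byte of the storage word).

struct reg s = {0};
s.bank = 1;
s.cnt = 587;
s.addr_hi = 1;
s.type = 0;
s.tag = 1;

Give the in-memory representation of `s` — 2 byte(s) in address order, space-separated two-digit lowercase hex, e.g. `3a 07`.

c9 71

bank:1 = 1 → 0x1 << 15 → word 0x8000
cnt:10 = 587 → 0x24b << 5 → word 0xc960
addr_hi:1 = 1 → 0x1 << 4 → word 0xc970
type:1 = 0 → 0x0 << 3 → word 0xc970
tag:3 = 1 → 0x1 << 0 → word 0xc971
word = 0xc971 → big-endian bytes:
  [0]=0xc9  [1]=0x71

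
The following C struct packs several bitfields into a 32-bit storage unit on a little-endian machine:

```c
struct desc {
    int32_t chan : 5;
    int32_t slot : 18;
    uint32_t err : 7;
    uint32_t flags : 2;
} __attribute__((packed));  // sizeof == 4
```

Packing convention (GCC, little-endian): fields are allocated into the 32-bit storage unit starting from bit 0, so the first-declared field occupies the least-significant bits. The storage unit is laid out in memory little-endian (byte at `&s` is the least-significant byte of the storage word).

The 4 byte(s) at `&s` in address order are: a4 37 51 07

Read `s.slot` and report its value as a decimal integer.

[0]=0xa4 [1]=0x37 [2]=0x51 [3]=0x07 (little-endian) → word 0x075137a4
chan:5 @ bit 0 → (0x075137a4>>0)&0x1f = 0x4
slot:18 @ bit 5 → (0x075137a4>>5)&0x3ffff = 0x289bd  ←
err:7 @ bit 23 → (0x075137a4>>23)&0x7f = 0xe
flags:2 @ bit 30 → (0x075137a4>>30)&0x3 = 0x0
slot signed 18b, MSB=1: 166333 - 262144 = -95811

-95811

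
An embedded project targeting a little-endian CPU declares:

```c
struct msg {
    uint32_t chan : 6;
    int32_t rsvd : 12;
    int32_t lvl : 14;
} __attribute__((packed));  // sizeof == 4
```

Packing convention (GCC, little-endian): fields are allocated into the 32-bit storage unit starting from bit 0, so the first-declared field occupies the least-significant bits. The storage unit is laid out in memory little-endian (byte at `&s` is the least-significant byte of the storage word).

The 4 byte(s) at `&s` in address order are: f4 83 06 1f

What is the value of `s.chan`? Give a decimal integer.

[0]=0xf4 [1]=0x83 [2]=0x06 [3]=0x1f (little-endian) → word 0x1f0683f4
chan [0+:6] = (word>>0) & 0x3f = 52  ←
rsvd [6+:12] = (word>>6) & 0xfff = 2575
lvl [18+:14] = (word>>18) & 0x3fff = 1985

52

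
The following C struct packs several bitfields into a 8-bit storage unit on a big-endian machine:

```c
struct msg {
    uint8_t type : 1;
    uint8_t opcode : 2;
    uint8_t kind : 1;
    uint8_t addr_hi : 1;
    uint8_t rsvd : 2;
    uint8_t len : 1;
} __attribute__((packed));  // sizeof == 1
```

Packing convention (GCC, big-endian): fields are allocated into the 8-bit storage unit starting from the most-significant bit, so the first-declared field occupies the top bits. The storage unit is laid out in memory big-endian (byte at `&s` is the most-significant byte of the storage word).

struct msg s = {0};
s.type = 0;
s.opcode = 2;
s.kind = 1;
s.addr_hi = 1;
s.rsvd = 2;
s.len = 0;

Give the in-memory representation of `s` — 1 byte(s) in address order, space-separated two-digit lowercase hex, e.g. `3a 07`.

5c

type (1b) val=0 bits=0x0 at bit 7: 0x00
opcode (2b) val=2 bits=0x2 at bit 5: 0x40
kind (1b) val=1 bits=0x1 at bit 4: 0x50
addr_hi (1b) val=1 bits=0x1 at bit 3: 0x58
rsvd (2b) val=2 bits=0x2 at bit 1: 0x5c
len (1b) val=0 bits=0x0 at bit 0: 0x5c
word = 0x5c → big-endian bytes:
  [0]=0x5c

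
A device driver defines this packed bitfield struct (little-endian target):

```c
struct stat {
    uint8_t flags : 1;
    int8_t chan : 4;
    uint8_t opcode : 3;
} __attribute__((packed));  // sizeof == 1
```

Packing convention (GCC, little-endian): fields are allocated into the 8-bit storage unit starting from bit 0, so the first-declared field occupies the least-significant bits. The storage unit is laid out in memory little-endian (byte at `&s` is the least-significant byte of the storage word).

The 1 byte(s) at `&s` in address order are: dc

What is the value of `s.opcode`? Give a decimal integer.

6

[0]=0xdc (little-endian) → word 0xdc
flags [0+:1] = (word>>0) & 0x1 = 0
chan [1+:4] = (word>>1) & 0xf = 14
opcode [5+:3] = (word>>5) & 0x7 = 6  ←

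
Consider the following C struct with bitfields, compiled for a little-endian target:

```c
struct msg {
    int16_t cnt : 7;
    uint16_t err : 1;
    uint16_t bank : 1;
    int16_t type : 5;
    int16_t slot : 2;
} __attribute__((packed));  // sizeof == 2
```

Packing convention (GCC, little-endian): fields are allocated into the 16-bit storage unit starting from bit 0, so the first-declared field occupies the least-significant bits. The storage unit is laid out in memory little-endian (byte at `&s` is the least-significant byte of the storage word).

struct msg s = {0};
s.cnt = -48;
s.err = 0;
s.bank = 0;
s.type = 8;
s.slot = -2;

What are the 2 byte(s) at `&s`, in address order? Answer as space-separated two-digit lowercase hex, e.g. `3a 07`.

50 90

cnt:7 = -48 → 0x50 << 0 → word 0x0050
err:1 = 0 → 0x0 << 7 → word 0x0050
bank:1 = 0 → 0x0 << 8 → word 0x0050
type:5 = 8 → 0x8 << 9 → word 0x1050
slot:2 = -2 → 0x2 << 14 → word 0x9050
word = 0x9050 → little-endian bytes:
  [0]=0x50  [1]=0x90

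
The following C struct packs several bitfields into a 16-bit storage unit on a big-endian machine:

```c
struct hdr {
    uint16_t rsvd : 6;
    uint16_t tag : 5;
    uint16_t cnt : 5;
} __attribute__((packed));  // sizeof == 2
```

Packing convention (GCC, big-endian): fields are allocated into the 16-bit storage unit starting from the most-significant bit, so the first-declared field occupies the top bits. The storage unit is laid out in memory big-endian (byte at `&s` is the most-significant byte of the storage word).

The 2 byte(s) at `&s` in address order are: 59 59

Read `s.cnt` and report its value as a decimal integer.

[0]=0x59 [1]=0x59 (big-endian) → word 0x5959
rsvd:6 @ bit 10 → (0x5959>>10)&0x3f = 0x16
tag:5 @ bit 5 → (0x5959>>5)&0x1f = 0xa
cnt:5 @ bit 0 → (0x5959>>0)&0x1f = 0x19  ←

25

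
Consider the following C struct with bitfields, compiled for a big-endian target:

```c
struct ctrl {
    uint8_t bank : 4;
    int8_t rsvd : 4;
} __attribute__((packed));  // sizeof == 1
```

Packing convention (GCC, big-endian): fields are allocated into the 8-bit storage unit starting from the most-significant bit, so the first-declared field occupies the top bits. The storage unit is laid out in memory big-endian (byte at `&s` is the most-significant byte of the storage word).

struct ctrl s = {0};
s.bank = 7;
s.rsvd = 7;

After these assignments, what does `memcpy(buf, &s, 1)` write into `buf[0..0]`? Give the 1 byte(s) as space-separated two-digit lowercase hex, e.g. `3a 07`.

[4+:4] bank=7 & 0xf = 0x7; word=0x70
[0+:4] rsvd=7 & 0xf = 0x7; word=0x77
word = 0x77 → big-endian bytes:
  [0]=0x77

77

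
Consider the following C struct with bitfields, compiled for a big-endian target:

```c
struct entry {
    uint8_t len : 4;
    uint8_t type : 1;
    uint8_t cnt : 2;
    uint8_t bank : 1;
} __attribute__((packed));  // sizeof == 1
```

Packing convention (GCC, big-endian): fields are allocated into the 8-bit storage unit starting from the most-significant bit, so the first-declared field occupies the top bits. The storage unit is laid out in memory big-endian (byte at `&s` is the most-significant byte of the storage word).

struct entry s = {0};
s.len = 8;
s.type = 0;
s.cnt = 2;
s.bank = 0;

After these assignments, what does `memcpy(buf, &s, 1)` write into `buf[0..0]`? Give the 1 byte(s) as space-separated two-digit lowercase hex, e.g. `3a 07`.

84

len:4 = 8 → 0x8 << 4 → word 0x80
type:1 = 0 → 0x0 << 3 → word 0x80
cnt:2 = 2 → 0x2 << 1 → word 0x84
bank:1 = 0 → 0x0 << 0 → word 0x84
word = 0x84 → big-endian bytes:
  [0]=0x84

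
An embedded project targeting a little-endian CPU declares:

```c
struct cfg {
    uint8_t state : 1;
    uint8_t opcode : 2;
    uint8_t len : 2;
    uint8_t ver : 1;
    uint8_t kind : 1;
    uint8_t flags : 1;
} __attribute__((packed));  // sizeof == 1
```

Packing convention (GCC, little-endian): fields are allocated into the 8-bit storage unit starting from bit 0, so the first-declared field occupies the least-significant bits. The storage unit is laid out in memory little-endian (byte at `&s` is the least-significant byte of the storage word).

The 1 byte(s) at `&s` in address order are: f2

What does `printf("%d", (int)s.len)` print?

2

[0]=0xf2 (little-endian) → word 0xf2
state:1 @ bit 0 → (0xf2>>0)&0x1 = 0x0
opcode:2 @ bit 1 → (0xf2>>1)&0x3 = 0x1
len:2 @ bit 3 → (0xf2>>3)&0x3 = 0x2  ←
ver:1 @ bit 5 → (0xf2>>5)&0x1 = 0x1
kind:1 @ bit 6 → (0xf2>>6)&0x1 = 0x1
flags:1 @ bit 7 → (0xf2>>7)&0x1 = 0x1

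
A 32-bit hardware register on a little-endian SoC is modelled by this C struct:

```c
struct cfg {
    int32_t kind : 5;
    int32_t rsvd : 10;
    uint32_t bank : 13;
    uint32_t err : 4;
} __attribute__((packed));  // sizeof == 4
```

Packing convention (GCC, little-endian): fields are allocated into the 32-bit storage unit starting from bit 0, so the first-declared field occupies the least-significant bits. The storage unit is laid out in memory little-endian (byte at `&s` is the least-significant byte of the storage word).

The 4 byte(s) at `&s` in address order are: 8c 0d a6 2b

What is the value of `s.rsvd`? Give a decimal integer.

[0]=0x8c [1]=0x0d [2]=0xa6 [3]=0x2b (little-endian) → word 0x2ba60d8c
kind [0+:5] = (word>>0) & 0x1f = 12
rsvd [5+:10] = (word>>5) & 0x3ff = 108  ←
bank [15+:13] = (word>>15) & 0x1fff = 5964
err [28+:4] = (word>>28) & 0xf = 2
rsvd signed 10b, MSB=0: value = 108

108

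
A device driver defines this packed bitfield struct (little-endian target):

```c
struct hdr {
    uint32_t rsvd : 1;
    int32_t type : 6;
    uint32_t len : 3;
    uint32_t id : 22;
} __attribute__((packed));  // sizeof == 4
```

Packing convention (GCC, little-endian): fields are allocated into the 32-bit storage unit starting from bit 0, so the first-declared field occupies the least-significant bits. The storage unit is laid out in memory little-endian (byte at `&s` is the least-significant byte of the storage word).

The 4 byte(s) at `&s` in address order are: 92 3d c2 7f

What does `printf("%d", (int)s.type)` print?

9

[0]=0x92 [1]=0x3d [2]=0xc2 [3]=0x7f (little-endian) → word 0x7fc23d92
rsvd [0+:1] = (word>>0) & 0x1 = 0
type [1+:6] = (word>>1) & 0x3f = 9  ←
len [7+:3] = (word>>7) & 0x7 = 3
id [10+:22] = (word>>10) & 0x3fffff = 2093199
type signed 6b, MSB=0: value = 9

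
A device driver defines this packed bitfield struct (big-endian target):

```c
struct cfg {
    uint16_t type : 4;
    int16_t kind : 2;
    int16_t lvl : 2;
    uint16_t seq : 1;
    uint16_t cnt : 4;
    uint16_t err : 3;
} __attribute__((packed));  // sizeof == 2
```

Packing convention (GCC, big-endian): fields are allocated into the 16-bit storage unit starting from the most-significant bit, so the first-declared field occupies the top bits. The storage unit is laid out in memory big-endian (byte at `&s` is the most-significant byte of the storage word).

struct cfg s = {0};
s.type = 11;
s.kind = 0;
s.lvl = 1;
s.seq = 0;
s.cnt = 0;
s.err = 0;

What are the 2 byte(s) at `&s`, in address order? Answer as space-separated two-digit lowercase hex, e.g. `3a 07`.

b1 00

[12+:4] type=11 & 0xf = 0xb; word=0xb000
[10+:2] kind=0 & 0x3 = 0x0; word=0xb000
[8+:2] lvl=1 & 0x3 = 0x1; word=0xb100
[7+:1] seq=0 & 0x1 = 0x0; word=0xb100
[3+:4] cnt=0 & 0xf = 0x0; word=0xb100
[0+:3] err=0 & 0x7 = 0x0; word=0xb100
word = 0xb100 → big-endian bytes:
  [0]=0xb1  [1]=0x00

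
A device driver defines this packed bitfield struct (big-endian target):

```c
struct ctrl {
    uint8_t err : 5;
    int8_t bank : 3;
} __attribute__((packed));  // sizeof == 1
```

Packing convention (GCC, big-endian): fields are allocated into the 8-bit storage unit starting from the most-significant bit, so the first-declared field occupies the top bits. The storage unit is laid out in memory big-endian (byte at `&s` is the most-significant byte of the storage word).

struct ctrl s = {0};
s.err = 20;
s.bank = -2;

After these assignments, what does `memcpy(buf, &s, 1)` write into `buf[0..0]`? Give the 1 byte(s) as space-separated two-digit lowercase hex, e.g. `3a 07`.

a6

err:5 = 20 → 0x14 << 3 → word 0xa0
bank:3 = -2 → 0x6 << 0 → word 0xa6
word = 0xa6 → big-endian bytes:
  [0]=0xa6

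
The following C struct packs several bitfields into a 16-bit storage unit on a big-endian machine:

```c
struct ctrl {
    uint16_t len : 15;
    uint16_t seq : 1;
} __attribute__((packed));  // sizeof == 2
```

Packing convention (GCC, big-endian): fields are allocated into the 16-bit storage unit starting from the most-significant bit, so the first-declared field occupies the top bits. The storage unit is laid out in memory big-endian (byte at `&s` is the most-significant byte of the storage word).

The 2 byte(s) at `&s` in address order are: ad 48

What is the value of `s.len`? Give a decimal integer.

[0]=0xad [1]=0x48 (big-endian) → word 0xad48
len:15 @ bit 1 → (0xad48>>1)&0x7fff = 0x56a4  ←
seq:1 @ bit 0 → (0xad48>>0)&0x1 = 0x0

22180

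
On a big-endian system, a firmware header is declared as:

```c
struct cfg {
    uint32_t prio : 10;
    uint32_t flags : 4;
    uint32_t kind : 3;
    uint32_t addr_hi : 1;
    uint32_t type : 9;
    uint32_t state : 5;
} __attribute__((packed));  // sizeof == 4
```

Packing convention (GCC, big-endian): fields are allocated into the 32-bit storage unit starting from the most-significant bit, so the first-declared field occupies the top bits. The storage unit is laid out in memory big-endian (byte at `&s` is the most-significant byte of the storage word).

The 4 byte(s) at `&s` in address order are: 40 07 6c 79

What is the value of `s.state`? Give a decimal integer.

25

[0]=0x40 [1]=0x07 [2]=0x6c [3]=0x79 (big-endian) → word 0x40076c79
prio:10 @ bit 22 → (0x40076c79>>22)&0x3ff = 0x100
flags:4 @ bit 18 → (0x40076c79>>18)&0xf = 0x1
kind:3 @ bit 15 → (0x40076c79>>15)&0x7 = 0x6
addr_hi:1 @ bit 14 → (0x40076c79>>14)&0x1 = 0x1
type:9 @ bit 5 → (0x40076c79>>5)&0x1ff = 0x163
state:5 @ bit 0 → (0x40076c79>>0)&0x1f = 0x19  ←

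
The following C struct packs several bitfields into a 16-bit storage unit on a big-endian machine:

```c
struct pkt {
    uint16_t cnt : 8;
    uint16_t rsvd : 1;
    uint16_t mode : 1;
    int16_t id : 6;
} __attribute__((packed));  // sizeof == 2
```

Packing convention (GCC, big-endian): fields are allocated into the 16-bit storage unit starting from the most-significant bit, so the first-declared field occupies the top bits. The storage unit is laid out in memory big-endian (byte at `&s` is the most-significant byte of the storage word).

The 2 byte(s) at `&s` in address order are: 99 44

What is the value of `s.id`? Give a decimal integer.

[0]=0x99 [1]=0x44 (big-endian) → word 0x9944
cnt [8+:8] = (word>>8) & 0xff = 153
rsvd [7+:1] = (word>>7) & 0x1 = 0
mode [6+:1] = (word>>6) & 0x1 = 1
id [0+:6] = (word>>0) & 0x3f = 4  ←
id signed 6b, MSB=0: value = 4

4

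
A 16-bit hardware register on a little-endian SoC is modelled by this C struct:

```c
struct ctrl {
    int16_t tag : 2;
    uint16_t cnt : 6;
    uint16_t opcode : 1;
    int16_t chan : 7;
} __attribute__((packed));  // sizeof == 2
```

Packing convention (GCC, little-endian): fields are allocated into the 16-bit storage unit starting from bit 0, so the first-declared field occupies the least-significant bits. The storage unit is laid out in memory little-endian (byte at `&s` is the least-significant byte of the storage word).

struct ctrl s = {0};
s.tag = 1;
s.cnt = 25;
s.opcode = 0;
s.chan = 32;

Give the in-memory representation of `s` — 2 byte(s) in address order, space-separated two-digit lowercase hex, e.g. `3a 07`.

65 40

[0+:2] tag=1 & 0x3 = 0x1; word=0x0001
[2+:6] cnt=25 & 0x3f = 0x19; word=0x0065
[8+:1] opcode=0 & 0x1 = 0x0; word=0x0065
[9+:7] chan=32 & 0x7f = 0x20; word=0x4065
word = 0x4065 → little-endian bytes:
  [0]=0x65  [1]=0x40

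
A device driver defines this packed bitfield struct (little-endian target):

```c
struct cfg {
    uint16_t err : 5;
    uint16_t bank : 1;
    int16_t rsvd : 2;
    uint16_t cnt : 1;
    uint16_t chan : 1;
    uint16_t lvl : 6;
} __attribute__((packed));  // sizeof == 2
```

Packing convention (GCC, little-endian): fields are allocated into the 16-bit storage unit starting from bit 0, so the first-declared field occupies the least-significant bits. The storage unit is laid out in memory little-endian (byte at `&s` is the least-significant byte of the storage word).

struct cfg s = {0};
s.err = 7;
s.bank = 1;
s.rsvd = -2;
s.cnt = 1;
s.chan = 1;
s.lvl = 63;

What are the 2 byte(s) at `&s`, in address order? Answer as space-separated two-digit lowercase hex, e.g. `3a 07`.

a7 ff

err (5b) val=7 bits=0x7 at bit 0: 0x0007
bank (1b) val=1 bits=0x1 at bit 5: 0x0027
rsvd (2b) val=-2 bits=0x2 at bit 6: 0x00a7
cnt (1b) val=1 bits=0x1 at bit 8: 0x01a7
chan (1b) val=1 bits=0x1 at bit 9: 0x03a7
lvl (6b) val=63 bits=0x3f at bit 10: 0xffa7
word = 0xffa7 → little-endian bytes:
  [0]=0xa7  [1]=0xff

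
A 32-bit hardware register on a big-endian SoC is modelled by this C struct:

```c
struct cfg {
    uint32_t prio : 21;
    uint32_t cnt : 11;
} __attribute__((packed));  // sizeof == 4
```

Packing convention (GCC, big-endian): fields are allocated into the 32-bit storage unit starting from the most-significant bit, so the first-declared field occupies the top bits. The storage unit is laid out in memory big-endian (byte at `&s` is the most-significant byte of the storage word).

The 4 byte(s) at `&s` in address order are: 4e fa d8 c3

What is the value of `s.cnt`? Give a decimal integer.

[0]=0x4e [1]=0xfa [2]=0xd8 [3]=0xc3 (big-endian) → word 0x4efad8c3
prio [11+:21] = (word>>11) & 0x1fffff = 647003
cnt [0+:11] = (word>>0) & 0x7ff = 195  ←

195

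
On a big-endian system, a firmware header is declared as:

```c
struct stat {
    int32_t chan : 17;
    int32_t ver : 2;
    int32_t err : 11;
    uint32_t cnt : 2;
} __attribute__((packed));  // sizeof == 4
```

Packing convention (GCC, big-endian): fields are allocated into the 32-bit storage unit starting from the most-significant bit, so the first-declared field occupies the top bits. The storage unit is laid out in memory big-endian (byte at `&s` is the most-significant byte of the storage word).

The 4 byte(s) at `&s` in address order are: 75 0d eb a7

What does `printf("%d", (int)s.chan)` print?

[0]=0x75 [1]=0x0d [2]=0xeb [3]=0xa7 (big-endian) → word 0x750deba7
chan:17 @ bit 15 → (0x750deba7>>15)&0x1ffff = 0xea1b  ←
ver:2 @ bit 13 → (0x750deba7>>13)&0x3 = 0x3
err:11 @ bit 2 → (0x750deba7>>2)&0x7ff = 0x2e9
cnt:2 @ bit 0 → (0x750deba7>>0)&0x3 = 0x3
chan signed 17b, MSB=0: value = 59931

59931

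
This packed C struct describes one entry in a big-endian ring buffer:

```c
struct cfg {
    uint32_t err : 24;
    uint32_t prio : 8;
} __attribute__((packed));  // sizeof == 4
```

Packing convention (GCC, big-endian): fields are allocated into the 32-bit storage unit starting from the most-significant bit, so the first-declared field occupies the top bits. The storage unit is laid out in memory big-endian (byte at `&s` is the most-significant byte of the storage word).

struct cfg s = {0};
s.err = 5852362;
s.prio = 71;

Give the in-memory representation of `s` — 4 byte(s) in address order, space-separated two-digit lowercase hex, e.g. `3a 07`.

59 4c ca 47

err:24 = 5852362 → 0x594cca << 8 → word 0x594cca00
prio:8 = 71 → 0x47 << 0 → word 0x594cca47
word = 0x594cca47 → big-endian bytes:
  [0]=0x59  [1]=0x4c  [2]=0xca  [3]=0x47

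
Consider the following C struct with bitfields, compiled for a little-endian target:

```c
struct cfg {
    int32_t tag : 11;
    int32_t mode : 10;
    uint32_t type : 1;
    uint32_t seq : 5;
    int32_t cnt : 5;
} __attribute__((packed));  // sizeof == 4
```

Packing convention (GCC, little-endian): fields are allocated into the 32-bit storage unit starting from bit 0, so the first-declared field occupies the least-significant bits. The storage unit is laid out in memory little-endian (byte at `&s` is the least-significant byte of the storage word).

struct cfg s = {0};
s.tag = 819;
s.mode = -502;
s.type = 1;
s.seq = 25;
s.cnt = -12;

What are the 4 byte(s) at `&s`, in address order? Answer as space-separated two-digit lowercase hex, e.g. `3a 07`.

tag (11b) val=819 bits=0x333 at bit 0: 0x00000333
mode (10b) val=-502 bits=0x20a at bit 11: 0x00105333
type (1b) val=1 bits=0x1 at bit 21: 0x00305333
seq (5b) val=25 bits=0x19 at bit 22: 0x06705333
cnt (5b) val=-12 bits=0x14 at bit 27: 0xa6705333
word = 0xa6705333 → little-endian bytes:
  [0]=0x33  [1]=0x53  [2]=0x70  [3]=0xa6

33 53 70 a6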